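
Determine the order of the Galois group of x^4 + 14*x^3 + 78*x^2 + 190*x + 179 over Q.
The degree of the splitting field over Q equals the order of the Galois group, so first determine the group. The polynomial is an irreducible quartic over Q and its discriminant is 2286144 = 1512^2, a perfect square, so the Galois group is contained in A_4. The resolvent cubic y^3 - 78*y^2 + 1944*y - 15336 is irreducible over Q. An irreducible resolvent with square discriminant gives A_4. The Galois group A_4 (4T4) has order 12, so the splitting field has degree 12 over Q.

12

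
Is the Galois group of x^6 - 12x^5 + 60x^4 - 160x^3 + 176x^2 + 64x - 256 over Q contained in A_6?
Yes

The polynomial is irreducible of degree 6 over Q. Its discriminant is 3603718079512576 = 60030976^2, a perfect square. A Galois group lies in the alternating group exactly when the discriminant is a square in Q, so the Galois group (S_4) is contained in A_6.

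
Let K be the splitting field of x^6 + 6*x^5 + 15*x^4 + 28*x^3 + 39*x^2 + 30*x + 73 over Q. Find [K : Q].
The degree of the splitting field over Q equals the order of the Galois group, so first determine the group. The polynomial f is an irreducible sextic over Q, so G = Gal(f/Q) is one of the 16 transitive subgroups 6T1, ..., 6T16 of S_6. The discriminant of f is -21134460321792, which is not a perfect square, so G is not contained in A_6. The transitive groups of degree 6 not contained in A_6 are: C_6 (6T1, order 6), S_3 (6T2, order 6), D_6 (6T3, order 12), C_3 x S_3 (6T5, order 18), A_4 x C_2 (6T6, order 24), S_4 (6T8, order 24), S_3 x S_3 (6T9, order 36), S_4 x C_2 (6T11, order 48), (S_3 x S_3) : C_2 (6T13, order 72), PGL(2,5) (6T14, order 120), S_6 (6T16, order 720). By Dedekind's theorem, for a prime p not dividing disc(f) the degrees of the irreducible factors of f mod p form the cycle type of an element of G. Factoring f modulo the 37 such primes p <= 167 (skipping 2, 3, which divide the discriminant), each new pattern first appears at: mod 5: f = (x^6 + x^5 + 3x^3 + 4x^2 + 3), pattern 6; mod 7: f = (x^3 + 3x^2 + 3x + 4)(x^3 + 3x^2 + 3x + 6), pattern 3+3; mod 17: f = (x^2 + 5x + 8)(x^2 + 8x + 11)(x^2 + 10x + 13), pattern 2+2+2; mod 19: f = (x + 2)(x + 5)(x + 7)(x + 8)(x + 10)(x + 12), pattern 1+1+1+1+1+1. No other pattern occurs in this range, so the set of observed cycle types is {6, 3+3, 2+2+2, 1+1+1+1+1+1}. The candidates containing elements of all these cycle types are C_6 (6T1) of order 6, D_6 (6T3) of order 12, C_3 x S_3 (6T5) of order 18, A_4 x C_2 (6T6) of order 24, S_3 x S_3 (6T9) of order 36, S_4 x C_2 (6T11) of order 48, (S_3 x S_3) : C_2 (6T13) of order 72, PGL(2,5) (6T14) of order 120, S_6 (6T16) of order 720; the others are excluded. The observed types are precisely the cycle types that occur in C_6 (6T1). Each of the other remaining candidates has further cycle types, and by the Chebotarev density theorem the matching factorization patterns would occur for a proportion of primes equal to their share of the group: D_6 (6T3) additionally contains elements of type 2+2+1+1 (3 of its 12 elements, about 25% of primes); C_3 x S_3 (6T5) additionally contains elements of type 3+1+1+1 (4 of its 18 elements, about 22% of primes); A_4 x C_2 (6T6) additionally contains elements of type 2+2+1+1, 2+1+1+1+1 (6 of its 24 elements, about 25% of primes); S_3 x S_3 (6T9) additionally contains elements of type 3+1+1+1, 2+2+1+1 (13 of its 36 elements, about 36% of primes); S_4 x C_2 (6T11) additionally contains elements of type 4+2, 4+1+1, 2+2+1+1, 2+1+1+1+1 (24 of its 48 elements, about 50% of primes); (S_3 x S_3) : C_2 (6T13) additionally contains elements of type 4+2, 3+2+1, 3+1+1+1, 2+2+1+1, 2+1+1+1+1 (49 of its 72 elements, about 68% of primes); PGL(2,5) (6T14) additionally contains elements of type 5+1, 4+1+1, 2+2+1+1 (69 of its 120 elements, about 58% of primes); S_6 (6T16) additionally contains elements of type 5+1, 4+2, 4+1+1, 3+2+1, 3+1+1+1, 2+2+1+1, 2+1+1+1+1 (544 of its 720 elements, about 76% of primes). None of the 37 primes tested shows any such pattern (for each of these groups the chance of that is below 10^-4), which rules them out. Hence G = C_6 (6T1), of order 6. The Galois group C_6 (6T1) has order 6, so the splitting field has degree 6 over Q.

6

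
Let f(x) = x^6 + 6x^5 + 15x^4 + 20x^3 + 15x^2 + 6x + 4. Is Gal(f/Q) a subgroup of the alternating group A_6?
The polynomial is irreducible of degree 6 over Q. Its discriminant is -11337408, which is not a perfect square. A Galois group lies in the alternating group exactly when the discriminant is a square in Q, so the Galois group (S_3) is not contained in A_6.

No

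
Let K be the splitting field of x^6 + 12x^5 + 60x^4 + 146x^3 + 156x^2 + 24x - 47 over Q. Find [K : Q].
12

The degree of the splitting field over Q equals the order of the Galois group, so first determine the group. The polynomial f is an irreducible sextic over Q, so G = Gal(f/Q) is one of the 16 transitive subgroups 6T1, ..., 6T16 of S_6. The discriminant of f is 5159780352, which is not a perfect square, so G is not contained in A_6. The transitive groups of degree 6 not contained in A_6 are: C_6 (6T1, order 6), S_3 (6T2, order 6), D_6 (6T3, order 12), C_3 x S_3 (6T5, order 18), A_4 x C_2 (6T6, order 24), S_4 (6T8, order 24), S_3 x S_3 (6T9, order 36), S_4 x C_2 (6T11, order 48), (S_3 x S_3) : C_2 (6T13, order 72), PGL(2,5) (6T14, order 120), S_6 (6T16, order 720). By Dedekind's theorem, for a prime p not dividing disc(f) the degrees of the irreducible factors of f mod p form the cycle type of an element of G. Factoring f modulo the 79 such primes p <= 419 (skipping 2, 3, which divide the discriminant), each new pattern first appears at: mod 5: f = (x^6 + 2x^5 + x^3 + x^2 + 4x + 3), pattern 6; mod 7: f = (x^2 + 4x + 1)(x^2 + 4x + 5)(x^2 + 4x + 6), pattern 2+2+2; mod 11: f = (x + 9)(x + 10)(x^2 + 7x + 8)(x^2 + 8x + 6), pattern 2+2+1+1; mod 13: f = (x^3 + 6x^2 + 12x + 4)(x^3 + 6x^2 + 12x + 11), pattern 3+3; mod 97: f = (x + 11)(x + 26)(x + 49)(x + 56)(x + 66)(x + 95), pattern 1+1+1+1+1+1. No other pattern occurs in this range, so the set of observed cycle types is {6, 2+2+2, 2+2+1+1, 3+3, 1+1+1+1+1+1}. The candidates containing elements of all these cycle types are D_6 (6T3) of order 12, A_4 x C_2 (6T6) of order 24, S_3 x S_3 (6T9) of order 36, S_4 x C_2 (6T11) of order 48, (S_3 x S_3) : C_2 (6T13) of order 72, PGL(2,5) (6T14) of order 120, S_6 (6T16) of order 720; the others are excluded. The observed types are precisely the cycle types that occur in D_6 (6T3). Each of the other remaining candidates has further cycle types, and by the Chebotarev density theorem the matching factorization patterns would occur for a proportion of primes equal to their share of the group: A_4 x C_2 (6T6) additionally contains elements of type 2+1+1+1+1 (3 of its 24 elements, about 12% of primes); S_3 x S_3 (6T9) additionally contains elements of type 3+1+1+1 (4 of its 36 elements, about 11% of primes); S_4 x C_2 (6T11) additionally contains elements of type 4+2, 4+1+1, 2+1+1+1+1 (15 of its 48 elements, about 31% of primes); (S_3 x S_3) : C_2 (6T13) additionally contains elements of type 4+2, 3+2+1, 3+1+1+1, 2+1+1+1+1 (40 of its 72 elements, about 56% of primes); PGL(2,5) (6T14) additionally contains elements of type 5+1, 4+1+1 (54 of its 120 elements, about 45% of primes); S_6 (6T16) additionally contains elements of type 5+1, 4+2, 4+1+1, 3+2+1, 3+1+1+1, 2+1+1+1+1 (499 of its 720 elements, about 69% of primes). None of the 79 primes tested shows any such pattern (for each of these groups the chance of that is below 10^-4), which rules them out. Hence G = D_6 (6T3), of order 12. The Galois group D_6 (6T3) has order 12, so the splitting field has degree 12 over Q.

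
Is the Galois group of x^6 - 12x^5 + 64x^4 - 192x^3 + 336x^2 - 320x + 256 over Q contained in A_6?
No

The polynomial is irreducible of degree 6 over Q. Its discriminant is -1849378557919232, which is not a perfect square. A Galois group lies in the alternating group exactly when the discriminant is a square in Q, so the Galois group (S_4 x C_2) is not contained in A_6.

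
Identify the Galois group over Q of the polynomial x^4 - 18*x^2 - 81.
The polynomial is an irreducible quartic over Q and its discriminant is -544195584, which is not a perfect square, so the Galois group is not contained in A_4. The resolvent cubic y^3 + 18*y^2 + 324*y + 5832 has exactly one rational root, so the Galois group is C_4 or D_4. The quartic remains irreducible over Q(sqrt(disc)), so the group is D_4.

D_4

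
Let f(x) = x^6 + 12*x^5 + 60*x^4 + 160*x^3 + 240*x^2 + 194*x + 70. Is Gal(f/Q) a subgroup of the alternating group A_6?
The polynomial is irreducible of degree 6 over Q. Its discriminant is -1292992, which is not a perfect square. A Galois group lies in the alternating group exactly when the discriminant is a square in Q, so the Galois group (S_6) is not contained in A_6.

No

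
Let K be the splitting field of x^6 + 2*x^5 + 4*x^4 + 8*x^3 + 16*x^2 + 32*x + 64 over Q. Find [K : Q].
The degree of the splitting field over Q equals the order of the Galois group, so first determine the group. The polynomial f is an irreducible sextic over Q, so G = Gal(f/Q) is one of the 16 transitive subgroups 6T1, ..., 6T16 of S_6. The discriminant of f is -18046378835968, which is not a perfect square, so G is not contained in A_6. The transitive groups of degree 6 not contained in A_6 are: C_6 (6T1, order 6), S_3 (6T2, order 6), D_6 (6T3, order 12), C_3 x S_3 (6T5, order 18), A_4 x C_2 (6T6, order 24), S_4 (6T8, order 24), S_3 x S_3 (6T9, order 36), S_4 x C_2 (6T11, order 48), (S_3 x S_3) : C_2 (6T13, order 72), PGL(2,5) (6T14, order 120), S_6 (6T16, order 720). By Dedekind's theorem, for a prime p not dividing disc(f) the degrees of the irreducible factors of f mod p form the cycle type of an element of G. Factoring f modulo the 37 such primes p <= 167 (skipping 2, 7, which divide the discriminant), each new pattern first appears at: mod 3: f = (x^6 + 2x^5 + x^4 + 2x^3 + x^2 + 2x + 1), pattern 6; mod 11: f = (x^3 + 3x^2 + 2x + 3)(x^3 + 10x^2 + 5x + 3), pattern 3+3; mod 13: f = (x^2 + 6x + 4)(x^2 + 10x + 4)(x^2 + 12x + 4), pattern 2+2+2; mod 29: f = (x + 8)(x + 10)(x + 12)(x + 15)(x + 18)(x + 26), pattern 1+1+1+1+1+1. No other pattern occurs in this range, so the set of observed cycle types is {6, 3+3, 2+2+2, 1+1+1+1+1+1}. The candidates containing elements of all these cycle types are C_6 (6T1) of order 6, D_6 (6T3) of order 12, C_3 x S_3 (6T5) of order 18, A_4 x C_2 (6T6) of order 24, S_3 x S_3 (6T9) of order 36, S_4 x C_2 (6T11) of order 48, (S_3 x S_3) : C_2 (6T13) of order 72, PGL(2,5) (6T14) of order 120, S_6 (6T16) of order 720; the others are excluded. The observed types are precisely the cycle types that occur in C_6 (6T1). Each of the other remaining candidates has further cycle types, and by the Chebotarev density theorem the matching factorization patterns would occur for a proportion of primes equal to their share of the group: D_6 (6T3) additionally contains elements of type 2+2+1+1 (3 of its 12 elements, about 25% of primes); C_3 x S_3 (6T5) additionally contains elements of type 3+1+1+1 (4 of its 18 elements, about 22% of primes); A_4 x C_2 (6T6) additionally contains elements of type 2+2+1+1, 2+1+1+1+1 (6 of its 24 elements, about 25% of primes); S_3 x S_3 (6T9) additionally contains elements of type 3+1+1+1, 2+2+1+1 (13 of its 36 elements, about 36% of primes); S_4 x C_2 (6T11) additionally contains elements of type 4+2, 4+1+1, 2+2+1+1, 2+1+1+1+1 (24 of its 48 elements, about 50% of primes); (S_3 x S_3) : C_2 (6T13) additionally contains elements of type 4+2, 3+2+1, 3+1+1+1, 2+2+1+1, 2+1+1+1+1 (49 of its 72 elements, about 68% of primes); PGL(2,5) (6T14) additionally contains elements of type 5+1, 4+1+1, 2+2+1+1 (69 of its 120 elements, about 58% of primes); S_6 (6T16) additionally contains elements of type 5+1, 4+2, 4+1+1, 3+2+1, 3+1+1+1, 2+2+1+1, 2+1+1+1+1 (544 of its 720 elements, about 76% of primes). None of the 37 primes tested shows any such pattern (for each of these groups the chance of that is below 10^-4), which rules them out. Hence G = C_6 (6T1), of order 6. The Galois group C_6 (6T1) has order 6, so the splitting field has degree 6 over Q.

6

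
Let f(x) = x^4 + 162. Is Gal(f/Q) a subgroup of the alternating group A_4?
The polynomial is irreducible of degree 4 over Q. Its discriminant is 1088391168, which is not a perfect square. A Galois group lies in the alternating group exactly when the discriminant is a square in Q, so the Galois group (D_4) is not contained in A_4.

No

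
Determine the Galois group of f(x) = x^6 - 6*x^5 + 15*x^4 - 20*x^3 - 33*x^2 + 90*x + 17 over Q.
The polynomial f is an irreducible sextic over Q, so G = Gal(f/Q) is one of the 16 transitive subgroups 6T1, ..., 6T16 of S_6. The discriminant of f is -450868486864896, which is not a perfect square, so G is not contained in A_6. The transitive groups of degree 6 not contained in A_6 are: C_6 (6T1, order 6), S_3 (6T2, order 6), D_6 (6T3, order 12), C_3 x S_3 (6T5, order 18), A_4 x C_2 (6T6, order 24), S_4 (6T8, order 24), S_3 x S_3 (6T9, order 36), S_4 x C_2 (6T11, order 48), (S_3 x S_3) : C_2 (6T13, order 72), PGL(2,5) (6T14, order 120), S_6 (6T16, order 720). By Dedekind's theorem, for a prime p not dividing disc(f) the degrees of the irreducible factors of f mod p form the cycle type of an element of G. Factoring f modulo the 33 such primes p <= 149 (skipping 2, 3, which divide the discriminant), each new pattern first appears at: mod 5: f = (x^3 + x^2 + 3x + 4)(x^3 + 3x^2 + 4x + 3), pattern 3+3; mod 7: f = (x^6 + x^5 + x^4 + x^3 + 2x^2 + 6x + 3), pattern 6; mod 17: f = (x)(x + 15)(x^2 + 15x + 7)(x^2 + 15x + 13), pattern 2+2+1+1; mod 19: f = (x + 2)(x + 5)(x + 12)(x + 15)(x^2 + 17x + 8), pattern 2+1+1+1+1; mod 71: f = (x^2 + 69x + 30)(x^2 + 69x + 50)(x^2 + 69x + 65), pattern 2+2+2. No other pattern occurs in this range, so the set of observed cycle types is {3+3, 6, 2+2+1+1, 2+1+1+1+1, 2+2+2}. The candidates containing elements of all these cycle types are A_4 x C_2 (6T6) of order 24, S_4 x C_2 (6T11) of order 48, (S_3 x S_3) : C_2 (6T13) of order 72, S_6 (6T16) of order 720; the others are excluded. The observed types are precisely the cycle types that occur in A_4 x C_2 (6T6) (apart from the identity). Each of the other remaining candidates has further cycle types, and by the Chebotarev density theorem the matching factorization patterns would occur for a proportion of primes equal to their share of the group: S_4 x C_2 (6T11) additionally contains elements of type 4+2, 4+1+1 (12 of its 48 elements, about 25% of primes); (S_3 x S_3) : C_2 (6T13) additionally contains elements of type 4+2, 3+2+1, 3+1+1+1 (34 of its 72 elements, about 47% of primes); S_6 (6T16) additionally contains elements of type 5+1, 4+2, 4+1+1, 3+2+1, 3+1+1+1 (484 of its 720 elements, about 67% of primes). None of the 33 primes tested shows any such pattern (for each of these groups the chance of that is below 10^-4), which rules them out. Hence G = A_4 x C_2 (6T6), of order 24.

A_4 x C_2 (order 24)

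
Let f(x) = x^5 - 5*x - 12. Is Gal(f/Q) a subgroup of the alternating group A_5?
The polynomial is irreducible of degree 5 over Q. Its discriminant is 64000000 = 8000^2, a perfect square. A Galois group lies in the alternating group exactly when the discriminant is a square in Q, so the Galois group (D_5) is contained in A_5.

Yes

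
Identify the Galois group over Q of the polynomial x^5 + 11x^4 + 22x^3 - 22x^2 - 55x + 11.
The polynomial f is an irreducible quintic over Q, so G = Gal(f/Q) is a transitive subgroup of S_5: one of C_5 (5T1, order 5), D_5 (5T2, order 10), F_20 (5T3, order 20), A_5 (5T4, order 60) or S_5 (5T5, order 120). The discriminant of f is 15352201216 = 123904^2, a perfect square, so G is contained in A_5. The transitive groups of degree 5 contained in A_5 are: C_5 (5T1, order 5), D_5 (5T2, order 10), A_5 (5T4, order 60). By Dedekind's theorem, for a prime p not dividing disc(f) the degrees of the irreducible factors of f mod p form the cycle type of an element of G. Factoring f modulo the 14 such primes p <= 53 (skipping 2, 11, which divide the discriminant), each new pattern first appears at: mod 3: f = (x^5 + 2x^4 + x^3 + 2x^2 + 2x + 2), pattern 5; mod 23: f = (x + 5)(x + 10)(x + 12)(x + 14)(x + 16), pattern 1+1+1+1+1. No other pattern occurs in this range, so the set of observed cycle types is {5, 1+1+1+1+1}. The candidates containing elements of all these cycle types are C_5 (5T1) of order 5, D_5 (5T2) of order 10, A_5 (5T4) of order 60; the others are excluded. The observed types are precisely the cycle types that occur in C_5 (5T1). Each of the other remaining candidates has further cycle types, and by the Chebotarev density theorem the matching factorization patterns would occur for a proportion of primes equal to their share of the group: D_5 (5T2) additionally contains elements of type 2+2+1 (5 of its 10 elements, about 50% of primes); A_5 (5T4) additionally contains elements of type 3+1+1, 2+2+1 (35 of its 60 elements, about 58% of primes). None of the 14 primes tested shows any such pattern (for each of these groups the chance of that is below 10^-4), which rules them out. Hence G = C_5 (5T1), of order 5.

C_5 (also written C5)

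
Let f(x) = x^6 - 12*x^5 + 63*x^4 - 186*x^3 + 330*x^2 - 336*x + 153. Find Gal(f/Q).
The polynomial f is an irreducible sextic over Q, so G = Gal(f/Q) is one of the 16 transitive subgroups 6T1, ..., 6T16 of S_6. The discriminant of f is -16003008, which is not a perfect square, so G is not contained in A_6. The transitive groups of degree 6 not contained in A_6 are: C_6 (6T1, order 6), S_3 (6T2, order 6), D_6 (6T3, order 12), C_3 x S_3 (6T5, order 18), A_4 x C_2 (6T6, order 24), S_4 (6T8, order 24), S_3 x S_3 (6T9, order 36), S_4 x C_2 (6T11, order 48), (S_3 x S_3) : C_2 (6T13, order 72), PGL(2,5) (6T14, order 120), S_6 (6T16, order 720). By Dedekind's theorem, for a prime p not dividing disc(f) the degrees of the irreducible factors of f mod p form the cycle type of an element of G. Factoring f modulo the 21 such primes p <= 89 (skipping 2, 3, 7, which divide the discriminant), each new pattern first appears at: mod 5: f = (x^6 + 3x^5 + 3x^4 + 4x^3 + 4x + 3), pattern 6; mod 11: f = (x + 7)(x^5 + 3x^4 + 9x^3 + 4x^2 + 5x + 3), pattern 5+1; mod 13: f = (x + 3)(x + 12)(x^4 + 12x^3 + 3x^2 + 1), pattern 4+1+1; mod 23: f = (x + 1)(x + 5)(x^2 + x + 19)(x^2 + 4x + 5), pattern 2+2+1+1; mod 43: f = (x^3 + 13x^2 + x + 3)(x^3 + 18x^2 + 8), pattern 3+3; mod 61: f = (x^2 + 28x + 34)(x^2 + 39x + 52)(x^2 + 43x + 30), pattern 2+2+2. No other pattern occurs in this range, so the set of observed cycle types is {6, 5+1, 4+1+1, 2+2+1+1, 3+3, 2+2+2}. The candidates containing elements of all these cycle types are PGL(2,5) (6T14) of order 120, S_6 (6T16) of order 720; the others are excluded. The observed types are precisely the cycle types that occur in PGL(2,5) (6T14) (apart from the identity). Each of the other remaining candidates has further cycle types, and by the Chebotarev density theorem the matching factorization patterns would occur for a proportion of primes equal to their share of the group: S_6 (6T16) additionally contains elements of type 4+2, 3+2+1, 3+1+1+1, 2+1+1+1+1 (265 of its 720 elements, about 37% of primes). None of the 21 primes tested shows any such pattern (for each of these groups the chance of that is below 10^-4), which rules them out. Hence G = PGL(2,5) (6T14), of order 120.

PGL(2,5) (also written S5(6))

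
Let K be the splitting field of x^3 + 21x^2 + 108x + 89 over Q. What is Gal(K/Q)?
The polynomial is an irreducible cubic over Q and its discriminant is 227529 = 477^2, a perfect square. For an irreducible cubic, a square discriminant forces the Galois group to be A_3, the cyclic group of order 3.

C_3 (order 3)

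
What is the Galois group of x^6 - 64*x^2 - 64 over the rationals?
The polynomial f is an irreducible sextic over Q, so G = Gal(f/Q) is one of the 16 transitive subgroups 6T1, ..., 6T16 of S_6. The discriminant of f is 3603718079512576 = 60030976^2, a perfect square, so G is contained in A_6. The transitive groups of degree 6 contained in A_6 are: A_4 (6T4, order 12), S_4 (6T7, order 24), (C_3 x C_3) : C_4 (6T10, order 36), PSL(2,5) (6T12, order 60), A_6 (6T15, order 360). By Dedekind's theorem, for a prime p not dividing disc(f) the degrees of the irreducible factors of f mod p form the cycle type of an element of G. Factoring f modulo the 79 such primes p <= 419 (skipping 2, 229, which divide the discriminant), each new pattern first appears at: mod 3: f = (x^3 + x^2 + 2x + 1)(x^3 + 2x^2 + 2x + 2), pattern 3+3; mod 7: f = (x^2 + 2)(x^4 + 5x^2 + 3), pattern 4+2; mod 23: f = (x + 5)(x + 18)(x^2 + 2x + 3)(x^2 + 21x + 3), pattern 2+2+1+1; mod 193: f = (x + 7)(x + 13)(x + 19)(x + 174)(x + 180)(x + 186), pattern 1+1+1+1+1+1. No other pattern occurs in this range, so the set of observed cycle types is {3+3, 4+2, 2+2+1+1, 1+1+1+1+1+1}. The candidates containing elements of all these cycle types are S_4 (6T7) of order 24, (C_3 x C_3) : C_4 (6T10) of order 36, A_6 (6T15) of order 360; the others are excluded. The observed types are precisely the cycle types that occur in S_4 (6T7). Each of the other remaining candidates has further cycle types, and by the Chebotarev density theorem the matching factorization patterns would occur for a proportion of primes equal to their share of the group: (C_3 x C_3) : C_4 (6T10) additionally contains elements of type 3+1+1+1 (4 of its 36 elements, about 11% of primes); A_6 (6T15) additionally contains elements of type 5+1, 3+1+1+1 (184 of its 360 elements, about 51% of primes). None of the 79 primes tested shows any such pattern (for each of these groups the chance of that is below 10^-4), which rules them out. Hence G = S_4 (6T7), of order 24.

S_4 (order 24)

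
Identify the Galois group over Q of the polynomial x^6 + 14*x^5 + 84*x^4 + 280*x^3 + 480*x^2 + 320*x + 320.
6T10: (C_3 x C_3) : C_4

The polynomial f is an irreducible sextic over Q, so G = Gal(f/Q) is one of the 16 transitive subgroups 6T1, ..., 6T16 of S_6. The discriminant of f is 564385546240000 = 23756800^2, a perfect square, so G is contained in A_6. The transitive groups of degree 6 contained in A_6 are: A_4 (6T4, order 12), S_4 (6T7, order 24), (C_3 x C_3) : C_4 (6T10, order 36), PSL(2,5) (6T12, order 60), A_6 (6T15, order 360). By Dedekind's theorem, for a prime p not dividing disc(f) the degrees of the irreducible factors of f mod p form the cycle type of an element of G. Factoring f modulo the 19 such primes p <= 79 (skipping 2, 5, 29, which divide the discriminant), each new pattern first appears at: mod 3: f = (x^2 + x + 2)(x^4 + x^3 + 2x + 1), pattern 4+2; mod 11: f = (x^3 + 8x + 5)(x^3 + 3x^2 + 10x + 9), pattern 3+3; mod 19: f = (x + 5)(x + 7)(x^2 + 9x + 10)(x^2 + 12x + 2), pattern 2+2+1+1; mod 61: f = (x + 11)(x + 25)(x + 58)(x^3 + 42x^2 + 56x + 51), pattern 3+1+1+1. No other pattern occurs in this range, so the set of observed cycle types is {4+2, 3+3, 2+2+1+1, 3+1+1+1}. The candidates containing elements of all these cycle types are (C_3 x C_3) : C_4 (6T10) of order 36, A_6 (6T15) of order 360; the others are excluded. The observed types are precisely the cycle types that occur in (C_3 x C_3) : C_4 (6T10) (apart from the identity). Each of the other remaining candidates has further cycle types, and by the Chebotarev density theorem the matching factorization patterns would occur for a proportion of primes equal to their share of the group: A_6 (6T15) additionally contains elements of type 5+1 (144 of its 360 elements, about 40% of primes). None of the 19 primes tested shows any such pattern (for each of these groups the chance of that is below 10^-4), which rules them out. Hence G = (C_3 x C_3) : C_4 (6T10), of order 36.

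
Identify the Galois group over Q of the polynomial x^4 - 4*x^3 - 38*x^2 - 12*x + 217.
4T3: D_4

The polynomial is an irreducible quartic over Q and its discriminant is -4430233600, which is not a perfect square, so the Galois group is not contained in A_4. The resolvent cubic y^3 + 38*y^2 - 820*y - 36600 has exactly one rational root, so the Galois group is C_4 or D_4. The quartic remains irreducible over Q(sqrt(disc)), so the group is D_4.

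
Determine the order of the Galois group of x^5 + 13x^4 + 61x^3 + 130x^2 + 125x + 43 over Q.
5

The degree of the splitting field over Q equals the order of the Galois group, so first determine the group. The polynomial f is an irreducible quintic over Q, so G = Gal(f/Q) is a transitive subgroup of S_5: one of C_5 (5T1, order 5), D_5 (5T2, order 10), F_20 (5T3, order 20), A_5 (5T4, order 60) or S_5 (5T5, order 120). The discriminant of f is 14641 = 121^2, a perfect square, so G is contained in A_5. The transitive groups of degree 5 contained in A_5 are: C_5 (5T1, order 5), D_5 (5T2, order 10), A_5 (5T4, order 60). By Dedekind's theorem, for a prime p not dividing disc(f) the degrees of the irreducible factors of f mod p form the cycle type of an element of G. Factoring f modulo the 14 such primes p <= 47 (skipping 11, which divides the discriminant), each new pattern first appears at: mod 2: f = (x^5 + x^4 + x^3 + x + 1), pattern 5; mod 23: f = (x + 4)(x + 18)(x + 19)(x + 20)(x + 21), pattern 1+1+1+1+1. No other pattern occurs in this range, so the set of observed cycle types is {5, 1+1+1+1+1}. The candidates containing elements of all these cycle types are C_5 (5T1) of order 5, D_5 (5T2) of order 10, A_5 (5T4) of order 60; the others are excluded. The observed types are precisely the cycle types that occur in C_5 (5T1). Each of the other remaining candidates has further cycle types, and by the Chebotarev density theorem the matching factorization patterns would occur for a proportion of primes equal to their share of the group: D_5 (5T2) additionally contains elements of type 2+2+1 (5 of its 10 elements, about 50% of primes); A_5 (5T4) additionally contains elements of type 3+1+1, 2+2+1 (35 of its 60 elements, about 58% of primes). None of the 14 primes tested shows any such pattern (for each of these groups the chance of that is below 10^-4), which rules them out. Hence G = C_5 (5T1), of order 5. The Galois group C_5 (5T1) has order 5, so the splitting field has degree 5 over Q.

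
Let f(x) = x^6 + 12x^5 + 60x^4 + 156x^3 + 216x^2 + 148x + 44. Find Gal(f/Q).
S_6

The polynomial f is an irreducible sextic over Q, so G = Gal(f/Q) is one of the 16 transitive subgroups 6T1, ..., 6T16 of S_6. The discriminant of f is -82751488, which is not a perfect square, so G is not contained in A_6. The transitive groups of degree 6 not contained in A_6 are: C_6 (6T1, order 6), S_3 (6T2, order 6), D_6 (6T3, order 12), C_3 x S_3 (6T5, order 18), A_4 x C_2 (6T6, order 24), S_4 (6T8, order 24), S_3 x S_3 (6T9, order 36), S_4 x C_2 (6T11, order 48), (S_3 x S_3) : C_2 (6T13, order 72), PGL(2,5) (6T14, order 120), S_6 (6T16, order 720). By Dedekind's theorem, for a prime p not dividing disc(f) the degrees of the irreducible factors of f mod p form the cycle type of an element of G. Factoring f modulo the 3 such primes p <= 7 (skipping 2, which divides the discriminant), each new pattern first appears at: mod 3: f = (x^6 + x + 2), pattern 6; mod 5: f = (x + 1)(x + 3)(x^4 + 3x^3 + 2x + 3), pattern 4+1+1; mod 7: f = (x + 6)(x^2 + 3x + 6)(x^3 + 3x^2 + 2x + 2), pattern 3+2+1. No other pattern occurs in this range, so the set of observed cycle types is {6, 4+1+1, 3+2+1}. Among the candidates above, the only group containing elements of all these cycle types is S_6 (6T16); every other candidate lacks at least one of them. Hence G = S_6 (6T16), of order 720.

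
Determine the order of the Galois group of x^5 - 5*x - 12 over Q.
10

The degree of the splitting field over Q equals the order of the Galois group, so first determine the group. The polynomial f is an irreducible quintic over Q, so G = Gal(f/Q) is a transitive subgroup of S_5: one of C_5 (5T1, order 5), D_5 (5T2, order 10), F_20 (5T3, order 20), A_5 (5T4, order 60) or S_5 (5T5, order 120). The discriminant of f is 64000000 = 8000^2, a perfect square, so G is contained in A_5. The transitive groups of degree 5 contained in A_5 are: C_5 (5T1, order 5), D_5 (5T2, order 10), A_5 (5T4, order 60). By Dedekind's theorem, for a prime p not dividing disc(f) the degrees of the irreducible factors of f mod p form the cycle type of an element of G. Factoring f modulo the 23 such primes p <= 97 (skipping 2, 5, which divide the discriminant), each new pattern first appears at: mod 3: f = (x)(x^2 + x + 2)(x^2 + 2x + 2), pattern 2+2+1; mod 7: f = (x^5 + 2x + 2), pattern 5. No other pattern occurs in this range, so the set of observed cycle types is {2+2+1, 5}. The candidates containing elements of all these cycle types are D_5 (5T2) of order 10, A_5 (5T4) of order 60; the others are excluded. The observed types are precisely the cycle types that occur in D_5 (5T2) (apart from the identity). Each of the other remaining candidates has further cycle types, and by the Chebotarev density theorem the matching factorization patterns would occur for a proportion of primes equal to their share of the group: A_5 (5T4) additionally contains elements of type 3+1+1 (20 of its 60 elements, about 33% of primes). None of the 23 primes tested shows any such pattern (for each of these groups the chance of that is below 10^-4), which rules them out. Hence G = D_5 (5T2), of order 10. The Galois group D_5 (5T2) has order 10, so the splitting field has degree 10 over Q.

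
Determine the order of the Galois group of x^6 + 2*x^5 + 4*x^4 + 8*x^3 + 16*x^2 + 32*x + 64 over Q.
6

The degree of the splitting field over Q equals the order of the Galois group, so first determine the group. The polynomial f is an irreducible sextic over Q, so G = Gal(f/Q) is one of the 16 transitive subgroups 6T1, ..., 6T16 of S_6. The discriminant of f is -18046378835968, which is not a perfect square, so G is not contained in A_6. The transitive groups of degree 6 not contained in A_6 are: C_6 (6T1, order 6), S_3 (6T2, order 6), D_6 (6T3, order 12), C_3 x S_3 (6T5, order 18), A_4 x C_2 (6T6, order 24), S_4 (6T8, order 24), S_3 x S_3 (6T9, order 36), S_4 x C_2 (6T11, order 48), (S_3 x S_3) : C_2 (6T13, order 72), PGL(2,5) (6T14, order 120), S_6 (6T16, order 720). By Dedekind's theorem, for a prime p not dividing disc(f) the degrees of the irreducible factors of f mod p form the cycle type of an element of G. Factoring f modulo the 37 such primes p <= 167 (skipping 2, 7, which divide the discriminant), each new pattern first appears at: mod 3: f = (x^6 + 2x^5 + x^4 + 2x^3 + x^2 + 2x + 1), pattern 6; mod 11: f = (x^3 + 3x^2 + 2x + 3)(x^3 + 10x^2 + 5x + 3), pattern 3+3; mod 13: f = (x^2 + 6x + 4)(x^2 + 10x + 4)(x^2 + 12x + 4), pattern 2+2+2; mod 29: f = (x + 8)(x + 10)(x + 12)(x + 15)(x + 18)(x + 26), pattern 1+1+1+1+1+1. No other pattern occurs in this range, so the set of observed cycle types is {6, 3+3, 2+2+2, 1+1+1+1+1+1}. The candidates containing elements of all these cycle types are C_6 (6T1) of order 6, D_6 (6T3) of order 12, C_3 x S_3 (6T5) of order 18, A_4 x C_2 (6T6) of order 24, S_3 x S_3 (6T9) of order 36, S_4 x C_2 (6T11) of order 48, (S_3 x S_3) : C_2 (6T13) of order 72, PGL(2,5) (6T14) of order 120, S_6 (6T16) of order 720; the others are excluded. The observed types are precisely the cycle types that occur in C_6 (6T1). Each of the other remaining candidates has further cycle types, and by the Chebotarev density theorem the matching factorization patterns would occur for a proportion of primes equal to their share of the group: D_6 (6T3) additionally contains elements of type 2+2+1+1 (3 of its 12 elements, about 25% of primes); C_3 x S_3 (6T5) additionally contains elements of type 3+1+1+1 (4 of its 18 elements, about 22% of primes); A_4 x C_2 (6T6) additionally contains elements of type 2+2+1+1, 2+1+1+1+1 (6 of its 24 elements, about 25% of primes); S_3 x S_3 (6T9) additionally contains elements of type 3+1+1+1, 2+2+1+1 (13 of its 36 elements, about 36% of primes); S_4 x C_2 (6T11) additionally contains elements of type 4+2, 4+1+1, 2+2+1+1, 2+1+1+1+1 (24 of its 48 elements, about 50% of primes); (S_3 x S_3) : C_2 (6T13) additionally contains elements of type 4+2, 3+2+1, 3+1+1+1, 2+2+1+1, 2+1+1+1+1 (49 of its 72 elements, about 68% of primes); PGL(2,5) (6T14) additionally contains elements of type 5+1, 4+1+1, 2+2+1+1 (69 of its 120 elements, about 58% of primes); S_6 (6T16) additionally contains elements of type 5+1, 4+2, 4+1+1, 3+2+1, 3+1+1+1, 2+2+1+1, 2+1+1+1+1 (544 of its 720 elements, about 76% of primes). None of the 37 primes tested shows any such pattern (for each of these groups the chance of that is below 10^-4), which rules them out. Hence G = C_6 (6T1), of order 6. The Galois group C_6 (6T1) has order 6, so the splitting field has degree 6 over Q.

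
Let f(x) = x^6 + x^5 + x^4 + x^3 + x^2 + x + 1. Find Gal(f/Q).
The polynomial f is an irreducible sextic over Q, so G = Gal(f/Q) is one of the 16 transitive subgroups 6T1, ..., 6T16 of S_6. The discriminant of f is -16807, which is not a perfect square, so G is not contained in A_6. The transitive groups of degree 6 not contained in A_6 are: C_6 (6T1, order 6), S_3 (6T2, order 6), D_6 (6T3, order 12), C_3 x S_3 (6T5, order 18), A_4 x C_2 (6T6, order 24), S_4 (6T8, order 24), S_3 x S_3 (6T9, order 36), S_4 x C_2 (6T11, order 48), (S_3 x S_3) : C_2 (6T13, order 72), PGL(2,5) (6T14, order 120), S_6 (6T16, order 720). By Dedekind's theorem, for a prime p not dividing disc(f) the degrees of the irreducible factors of f mod p form the cycle type of an element of G. Factoring f modulo the 37 such primes p <= 163 (skipping 7, which divides the discriminant), each new pattern first appears at: mod 2: f = (x^3 + x + 1)(x^3 + x^2 + 1), pattern 3+3; mod 3: f = (x^6 + x^5 + x^4 + x^3 + x^2 + x + 1), pattern 6; mod 13: f = (x^2 + 3x + 1)(x^2 + 5x + 1)(x^2 + 6x + 1), pattern 2+2+2; mod 29: f = (x + 4)(x + 5)(x + 6)(x + 9)(x + 13)(x + 22), pattern 1+1+1+1+1+1. No other pattern occurs in this range, so the set of observed cycle types is {3+3, 6, 2+2+2, 1+1+1+1+1+1}. The candidates containing elements of all these cycle types are C_6 (6T1) of order 6, D_6 (6T3) of order 12, C_3 x S_3 (6T5) of order 18, A_4 x C_2 (6T6) of order 24, S_3 x S_3 (6T9) of order 36, S_4 x C_2 (6T11) of order 48, (S_3 x S_3) : C_2 (6T13) of order 72, PGL(2,5) (6T14) of order 120, S_6 (6T16) of order 720; the others are excluded. The observed types are precisely the cycle types that occur in C_6 (6T1). Each of the other remaining candidates has further cycle types, and by the Chebotarev density theorem the matching factorization patterns would occur for a proportion of primes equal to their share of the group: D_6 (6T3) additionally contains elements of type 2+2+1+1 (3 of its 12 elements, about 25% of primes); C_3 x S_3 (6T5) additionally contains elements of type 3+1+1+1 (4 of its 18 elements, about 22% of primes); A_4 x C_2 (6T6) additionally contains elements of type 2+2+1+1, 2+1+1+1+1 (6 of its 24 elements, about 25% of primes); S_3 x S_3 (6T9) additionally contains elements of type 3+1+1+1, 2+2+1+1 (13 of its 36 elements, about 36% of primes); S_4 x C_2 (6T11) additionally contains elements of type 4+2, 4+1+1, 2+2+1+1, 2+1+1+1+1 (24 of its 48 elements, about 50% of primes); (S_3 x S_3) : C_2 (6T13) additionally contains elements of type 4+2, 3+2+1, 3+1+1+1, 2+2+1+1, 2+1+1+1+1 (49 of its 72 elements, about 68% of primes); PGL(2,5) (6T14) additionally contains elements of type 5+1, 4+1+1, 2+2+1+1 (69 of its 120 elements, about 58% of primes); S_6 (6T16) additionally contains elements of type 5+1, 4+2, 4+1+1, 3+2+1, 3+1+1+1, 2+2+1+1, 2+1+1+1+1 (544 of its 720 elements, about 76% of primes). None of the 37 primes tested shows any such pattern (for each of these groups the chance of that is below 10^-4), which rules them out. Hence G = C_6 (6T1), of order 6.

C_6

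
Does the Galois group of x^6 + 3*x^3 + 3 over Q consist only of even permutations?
The polynomial is irreducible of degree 6 over Q. Its discriminant is -177147, which is not a perfect square. A Galois group lies in the alternating group exactly when the discriminant is a square in Q, so the Galois group (C_3 x S_3) is not contained in A_6.

No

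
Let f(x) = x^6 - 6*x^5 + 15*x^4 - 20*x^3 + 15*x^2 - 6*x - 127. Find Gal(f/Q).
The polynomial f is an irreducible sextic over Q, so G = Gal(f/Q) is one of the 16 transitive subgroups 6T1, ..., 6T16 of S_6. The discriminant of f is 1603087953297408, which is not a perfect square, so G is not contained in A_6. The transitive groups of degree 6 not contained in A_6 are: C_6 (6T1, order 6), S_3 (6T2, order 6), D_6 (6T3, order 12), C_3 x S_3 (6T5, order 18), A_4 x C_2 (6T6, order 24), S_4 (6T8, order 24), S_3 x S_3 (6T9, order 36), S_4 x C_2 (6T11, order 48), (S_3 x S_3) : C_2 (6T13, order 72), PGL(2,5) (6T14, order 120), S_6 (6T16, order 720). By Dedekind's theorem, for a prime p not dividing disc(f) the degrees of the irreducible factors of f mod p form the cycle type of an element of G. Factoring f modulo the 79 such primes p <= 419 (skipping 2, 3, which divide the discriminant), each new pattern first appears at: mod 5: f = (x^2 + 2)(x^2 + x + 1)(x^2 + 3x + 4), pattern 2+2+2; mod 7: f = (x^3 + 4x^2 + 3x + 2)(x^3 + 4x^2 + 3x + 3), pattern 3+3; mod 13: f = (x^6 + 7x^5 + 2x^4 + 6x^3 + 2x^2 + 7x + 3), pattern 6; mod 17: f = (x + 6)(x + 9)(x^2 + 5x + 9)(x^2 + 8x + 6), pattern 2+2+1+1; mod 31: f = (x + 3)(x + 6)(x + 10)(x + 19)(x + 23)(x + 26), pattern 1+1+1+1+1+1. No other pattern occurs in this range, so the set of observed cycle types is {2+2+2, 3+3, 6, 2+2+1+1, 1+1+1+1+1+1}. The candidates containing elements of all these cycle types are D_6 (6T3) of order 12, A_4 x C_2 (6T6) of order 24, S_3 x S_3 (6T9) of order 36, S_4 x C_2 (6T11) of order 48, (S_3 x S_3) : C_2 (6T13) of order 72, PGL(2,5) (6T14) of order 120, S_6 (6T16) of order 720; the others are excluded. The observed types are precisely the cycle types that occur in D_6 (6T3). Each of the other remaining candidates has further cycle types, and by the Chebotarev density theorem the matching factorization patterns would occur for a proportion of primes equal to their share of the group: A_4 x C_2 (6T6) additionally contains elements of type 2+1+1+1+1 (3 of its 24 elements, about 12% of primes); S_3 x S_3 (6T9) additionally contains elements of type 3+1+1+1 (4 of its 36 elements, about 11% of primes); S_4 x C_2 (6T11) additionally contains elements of type 4+2, 4+1+1, 2+1+1+1+1 (15 of its 48 elements, about 31% of primes); (S_3 x S_3) : C_2 (6T13) additionally contains elements of type 4+2, 3+2+1, 3+1+1+1, 2+1+1+1+1 (40 of its 72 elements, about 56% of primes); PGL(2,5) (6T14) additionally contains elements of type 5+1, 4+1+1 (54 of its 120 elements, about 45% of primes); S_6 (6T16) additionally contains elements of type 5+1, 4+2, 4+1+1, 3+2+1, 3+1+1+1, 2+1+1+1+1 (499 of its 720 elements, about 69% of primes). None of the 79 primes tested shows any such pattern (for each of these groups the chance of that is below 10^-4), which rules them out. Hence G = D_6 (6T3), of order 12.

D_6 (order 12)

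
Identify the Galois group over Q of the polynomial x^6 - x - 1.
S_6

The polynomial f is an irreducible sextic over Q, so G = Gal(f/Q) is one of the 16 transitive subgroups 6T1, ..., 6T16 of S_6. The discriminant of f is 49781, which is not a perfect square, so G is not contained in A_6. The transitive groups of degree 6 not contained in A_6 are: C_6 (6T1, order 6), S_3 (6T2, order 6), D_6 (6T3, order 12), C_3 x S_3 (6T5, order 18), A_4 x C_2 (6T6, order 24), S_4 (6T8, order 24), S_3 x S_3 (6T9, order 36), S_4 x C_2 (6T11, order 48), (S_3 x S_3) : C_2 (6T13, order 72), PGL(2,5) (6T14, order 120), S_6 (6T16, order 720). By Dedekind's theorem, for a prime p not dividing disc(f) the degrees of the irreducible factors of f mod p form the cycle type of an element of G. Factoring f modulo the 4 such primes p <= 7, each new pattern first appears at: mod 2: f = (x^6 + x + 1), pattern 6; mod 5: f = (x + 2)(x^5 + 3x^4 + 4x^3 + 2x^2 + x + 2), pattern 5+1; mod 7: f = (x^2 + 2x + 2)(x^4 + 5x^3 + 2x^2 + 3), pattern 4+2. No other pattern occurs in this range, so the set of observed cycle types is {6, 5+1, 4+2}. Among the candidates above, the only group containing elements of all these cycle types is S_6 (6T16); every other candidate lacks at least one of them. Hence G = S_6 (6T16), of order 720.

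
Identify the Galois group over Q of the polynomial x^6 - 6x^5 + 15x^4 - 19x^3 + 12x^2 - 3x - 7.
The polynomial f is an irreducible sextic over Q, so G = Gal(f/Q) is one of the 16 transitive subgroups 6T1, ..., 6T16 of S_6. The discriminant of f is 871199469, which is not a perfect square, so G is not contained in A_6. The transitive groups of degree 6 not contained in A_6 are: C_6 (6T1, order 6), S_3 (6T2, order 6), D_6 (6T3, order 12), C_3 x S_3 (6T5, order 18), A_4 x C_2 (6T6, order 24), S_4 (6T8, order 24), S_3 x S_3 (6T9, order 36), S_4 x C_2 (6T11, order 48), (S_3 x S_3) : C_2 (6T13, order 72), PGL(2,5) (6T14, order 120), S_6 (6T16, order 720). By Dedekind's theorem, for a prime p not dividing disc(f) the degrees of the irreducible factors of f mod p form the cycle type of an element of G. Factoring f modulo the 16 such primes p <= 67 (skipping 3, 7, 29, which divide the discriminant), each new pattern first appears at: mod 2: f = (x^6 + x^4 + x^3 + x + 1), pattern 6; mod 5: f = (x + 2)(x + 3)(x^2 + 3)(x^2 + 4x + 1), pattern 2+2+1+1; mod 13: f = (x + 6)(x + 7)(x + 10)(x^3 + 10x^2 + 3x + 8), pattern 3+1+1+1; mod 19: f = (x^2 + 2x + 7)(x^2 + 4x + 8)(x^2 + 7x + 7), pattern 2+2+2; mod 67: f = (x^3 + 64x^2 + 3x + 18)(x^3 + 64x^2 + 3x + 48), pattern 3+3. No other pattern occurs in this range, so the set of observed cycle types is {6, 2+2+1+1, 3+1+1+1, 2+2+2, 3+3}. The candidates containing elements of all these cycle types are S_3 x S_3 (6T9) of order 36, (S_3 x S_3) : C_2 (6T13) of order 72, S_6 (6T16) of order 720; the others are excluded. The observed types are precisely the cycle types that occur in S_3 x S_3 (6T9) (apart from the identity). Each of the other remaining candidates has further cycle types, and by the Chebotarev density theorem the matching factorization patterns would occur for a proportion of primes equal to their share of the group: (S_3 x S_3) : C_2 (6T13) additionally contains elements of type 4+2, 3+2+1, 2+1+1+1+1 (36 of its 72 elements, about 50% of primes); S_6 (6T16) additionally contains elements of type 5+1, 4+2, 4+1+1, 3+2+1, 2+1+1+1+1 (459 of its 720 elements, about 64% of primes). None of the 16 primes tested shows any such pattern (for each of these groups the chance of that is below 10^-4), which rules them out. Hence G = S_3 x S_3 (6T9), of order 36.

S_3 x S_3 (also written G36-)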